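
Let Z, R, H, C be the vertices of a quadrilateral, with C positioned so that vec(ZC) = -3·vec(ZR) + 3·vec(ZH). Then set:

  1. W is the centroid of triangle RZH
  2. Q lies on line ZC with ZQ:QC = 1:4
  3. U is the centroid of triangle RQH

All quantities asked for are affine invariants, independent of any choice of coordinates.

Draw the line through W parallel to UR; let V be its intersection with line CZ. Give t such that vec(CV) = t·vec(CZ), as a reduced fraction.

t = 8/15

Set Z = (0, 0), R = (1, 0), H = (0, 1), C = (-3, 3); any affine frame gives the same invariant.
1. W is the centroid of triangle RZH ⇒ W = (1/3, 1/3)
2. Q lies on line ZC with ZQ:QC = 1:4 ⇒ Q = (-3/5, 3/5)
3. U is the centroid of triangle RQH ⇒ U = (2/15, 8/15)
through W parallel to UR: direction (13/15, -8/15); meets CZ at V = (-7/5, 7/5)
V = C + t·(Z−C) with t = 8/15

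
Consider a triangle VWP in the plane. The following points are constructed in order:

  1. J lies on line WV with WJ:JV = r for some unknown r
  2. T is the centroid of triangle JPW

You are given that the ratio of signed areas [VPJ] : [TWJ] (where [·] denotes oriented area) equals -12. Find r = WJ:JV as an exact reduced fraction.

r = -1/4

Work in coordinates with V = (0, 0), W = (1, 0), P = (0, 1).
1. With WJ:JV = r, write λ = r/(r+1) so J = W + λ·(V−W); J is affine-linear in λ
2. T is the centroid of triangle JPW ⇒ T is an affine combination of earlier points and hence also affine-linear in λ
Every point depending on J is an affine combination of J and λ-independent points, so each such coordinate is linear in λ; the λ² term in each signed area is a multiple of (V−W)×(V−W) = 0, so 2·[VPJ] and 2·[TWJ] are each linear in λ. Evaluating at λ=0 and λ=1:
  2·[VPJ] = λ − 1,   2·[TWJ] = -1/3·λ
So [VPJ]:[TWJ] = (λ − 1) / (-1/3·λ). Setting this equal to -12:
  λ − 1 = -12·(-1/3·λ)  ⇒  λ = -1/3
Then r = λ/(1−λ) = (-1/3)/(4/3) = -1/4. Check: with r = -1/4, J = (4/3, 0) and [VPJ]:[TWJ] = -12 as required.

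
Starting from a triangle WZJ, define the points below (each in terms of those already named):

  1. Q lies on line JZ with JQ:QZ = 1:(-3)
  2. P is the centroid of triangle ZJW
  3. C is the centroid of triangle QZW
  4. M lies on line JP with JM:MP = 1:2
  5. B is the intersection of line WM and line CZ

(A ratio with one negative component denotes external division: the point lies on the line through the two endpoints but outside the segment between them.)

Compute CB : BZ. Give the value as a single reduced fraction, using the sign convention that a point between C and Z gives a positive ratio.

CB:BZ = -2/21

Choose coordinates W = (0, 0), Z = (1, 0), J = (0, 1).
1. Q lies on line JZ with JQ:QZ = 1:(-3) ⇒ Q = (-1/2, 3/2)
2. P is the centroid of triangle ZJW ⇒ P = (1/3, 1/3)
3. C is the centroid of triangle QZW ⇒ C = (1/6, 1/2)
4. M lies on line JP with JM:MP = 1:2 ⇒ M = (1/9, 7/9)
5. B is the intersection of line WM and line CZ ⇒ B = (3/38, 21/38)
B = C + t·(Z−C) with t = -2/19, so CB:BZ = t:(1−t) = -2/19:21/19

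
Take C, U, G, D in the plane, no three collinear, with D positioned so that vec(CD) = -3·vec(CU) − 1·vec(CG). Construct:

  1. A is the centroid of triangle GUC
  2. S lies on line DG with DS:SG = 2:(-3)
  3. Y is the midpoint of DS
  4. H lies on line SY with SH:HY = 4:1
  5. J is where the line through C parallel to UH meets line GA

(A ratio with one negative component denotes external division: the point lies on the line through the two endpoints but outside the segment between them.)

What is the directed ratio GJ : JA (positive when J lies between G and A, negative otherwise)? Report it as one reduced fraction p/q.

GJ:JA = -38/7

Work in coordinates with C = (0, 0), U = (1, 0), G = (0, 1), D = (-3, -1).
1. A is the centroid of triangle GUC ⇒ A = (1/3, 1/3)
2. S lies on line DG with DS:SG = 2:(-3) ⇒ S = (-9, -5)
3. Y is the midpoint of DS ⇒ Y = (-6, -3)
4. H lies on line SY with SH:HY = 4:1 ⇒ H = (-33/5, -17/5)
5. J is where the line through C parallel to UH meets line GA ⇒ J = (38/93, 17/93)
J = G + t·(A−G) with t = 38/31, so GJ:JA = t:(1−t) = 38/31:-7/31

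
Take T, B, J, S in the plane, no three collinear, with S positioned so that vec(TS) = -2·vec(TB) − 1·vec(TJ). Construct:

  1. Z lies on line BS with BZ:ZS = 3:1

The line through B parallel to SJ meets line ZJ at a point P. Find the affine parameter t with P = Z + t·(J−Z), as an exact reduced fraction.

Set T = (0, 0), B = (1, 0), J = (0, 1), S = (-2, -1); any affine frame gives the same invariant.
1. Z lies on line BS with BZ:ZS = 3:1 ⇒ Z = (-5/4, -3/4)
through B parallel to SJ: direction (2, 2); meets ZJ at P = (-5, -6)
P = Z + t·(J−Z) with t = -3

t = -3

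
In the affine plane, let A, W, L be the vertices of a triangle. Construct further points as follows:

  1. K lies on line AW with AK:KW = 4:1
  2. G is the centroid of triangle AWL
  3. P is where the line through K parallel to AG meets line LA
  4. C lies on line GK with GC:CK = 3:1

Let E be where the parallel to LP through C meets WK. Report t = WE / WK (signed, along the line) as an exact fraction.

t = 19/12

Work in coordinates with A = (0, 0), W = (1, 0), L = (0, 1).
1. K lies on line AW with AK:KW = 4:1 ⇒ K = (4/5, 0)
2. G is the centroid of triangle AWL ⇒ G = (1/3, 1/3)
3. P is where the line through K parallel to AG meets line LA ⇒ P = (0, -4/5)
4. C lies on line GK with GC:CK = 3:1 ⇒ C = (41/60, 1/12)
through C parallel to LP: direction (0, -9/5); meets WK at E = (41/60, 0)
E = W + t·(K−W) with t = 19/12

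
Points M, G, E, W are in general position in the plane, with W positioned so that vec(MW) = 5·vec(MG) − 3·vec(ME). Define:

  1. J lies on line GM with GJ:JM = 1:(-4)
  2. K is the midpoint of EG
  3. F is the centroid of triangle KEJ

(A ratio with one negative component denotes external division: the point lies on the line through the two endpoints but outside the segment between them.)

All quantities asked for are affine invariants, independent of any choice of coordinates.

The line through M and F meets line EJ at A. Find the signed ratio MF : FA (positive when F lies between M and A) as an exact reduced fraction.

Choose coordinates M = (0, 0), G = (1, 0), E = (0, 1), W = (5, -3).
1. J lies on line GM with GJ:JM = 1:(-4) ⇒ J = (4/3, 0)
2. K is the midpoint of EG ⇒ K = (1/2, 1/2)
3. F is the centroid of triangle KEJ ⇒ F = (11/18, 1/2)
line MF meets EJ at A = (44/69, 12/23)
F = M + t·(A−M) with t = 23/24, so MF:FA = 23/24:1/24

MF:FA = 23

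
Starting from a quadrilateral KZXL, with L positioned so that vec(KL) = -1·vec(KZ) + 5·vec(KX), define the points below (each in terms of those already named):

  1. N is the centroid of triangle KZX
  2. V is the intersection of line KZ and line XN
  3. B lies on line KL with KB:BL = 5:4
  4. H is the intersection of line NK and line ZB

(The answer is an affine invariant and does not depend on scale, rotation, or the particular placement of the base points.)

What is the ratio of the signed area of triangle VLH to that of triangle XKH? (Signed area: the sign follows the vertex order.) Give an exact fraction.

Assign K = (0, 0), Z = (1, 0), X = (0, 1), L = (-1, 5) — the answer is frame-independent, so this choice is without loss of generality.
1. N is the centroid of triangle KZX ⇒ N = (1/3, 1/3)
2. V is the intersection of line KZ and line XN ⇒ V = (1/2, 0)
3. B lies on line KL with KB:BL = 5:4 ⇒ B = (-5/9, 25/9)
4. H is the intersection of line NK and line ZB ⇒ H = (25/39, 25/39)
2·[VLH] = -5/3, 2·[XKH] = 25/39
[VLH]:[XKH] = -5/3:25/39 = -13/5

[VLH]:[XKH] = -13/5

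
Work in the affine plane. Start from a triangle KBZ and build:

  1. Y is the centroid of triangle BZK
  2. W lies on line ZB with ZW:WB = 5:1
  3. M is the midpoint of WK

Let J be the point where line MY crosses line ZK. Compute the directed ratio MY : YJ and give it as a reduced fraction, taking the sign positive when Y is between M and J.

Set K = (0, 0), B = (1, 0), Z = (0, 1); any affine frame gives the same invariant.
1. Y is the centroid of triangle BZK ⇒ Y = (1/3, 1/3)
2. W lies on line ZB with ZW:WB = 5:1 ⇒ W = (5/6, 1/6)
3. M is the midpoint of WK ⇒ M = (5/12, 1/12)
line MY meets ZK at J = (0, 4/3)
Y = M + t·(J−M) with t = 1/5, so MY:YJ = 1/5:4/5

MY:YJ = 1/4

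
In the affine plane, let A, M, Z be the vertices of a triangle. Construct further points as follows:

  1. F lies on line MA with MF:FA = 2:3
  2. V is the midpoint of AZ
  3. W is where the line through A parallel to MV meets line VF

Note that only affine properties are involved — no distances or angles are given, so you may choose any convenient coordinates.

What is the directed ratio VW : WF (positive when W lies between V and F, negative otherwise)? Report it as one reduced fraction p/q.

Assign A = (0, 0), M = (1, 0), Z = (0, 1) — the answer is frame-independent, so this choice is without loss of generality.
1. F lies on line MA with MF:FA = 2:3 ⇒ F = (3/5, 0)
2. V is the midpoint of AZ ⇒ V = (0, 1/2)
3. W is where the line through A parallel to MV meets line VF ⇒ W = (3/2, -3/4)
W = V + t·(F−V) with t = 5/2, so VW:WF = t:(1−t) = 5/2:-3/2

VW:WF = -5/3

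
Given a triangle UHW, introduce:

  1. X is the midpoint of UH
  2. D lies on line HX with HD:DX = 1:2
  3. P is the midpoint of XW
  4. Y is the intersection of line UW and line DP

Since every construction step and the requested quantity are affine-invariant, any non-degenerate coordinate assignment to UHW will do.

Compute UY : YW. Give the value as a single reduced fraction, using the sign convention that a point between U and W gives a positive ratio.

UY:YW = 5/2

Choose coordinates U = (0, 0), H = (1, 0), W = (0, 1).
1. X is the midpoint of UH ⇒ X = (1/2, 0)
2. D lies on line HX with HD:DX = 1:2 ⇒ D = (5/6, 0)
3. P is the midpoint of XW ⇒ P = (1/4, 1/2)
4. Y is the intersection of line UW and line DP ⇒ Y = (0, 5/7)
Y = U + t·(W−U) with t = 5/7, so UY:YW = t:(1−t) = 5/7:2/7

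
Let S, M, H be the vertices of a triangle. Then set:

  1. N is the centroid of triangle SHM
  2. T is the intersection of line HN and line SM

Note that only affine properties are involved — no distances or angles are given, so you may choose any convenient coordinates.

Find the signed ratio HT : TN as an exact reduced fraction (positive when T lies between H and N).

Work in coordinates with S = (0, 0), M = (1, 0), H = (0, 1).
1. N is the centroid of triangle SHM ⇒ N = (1/3, 1/3)
2. T is the intersection of line HN and line SM ⇒ T = (1/2, 0)
T = H + t·(N−H) with t = 3/2, so HT:TN = t:(1−t) = 3/2:-1/2

HT:TN = -3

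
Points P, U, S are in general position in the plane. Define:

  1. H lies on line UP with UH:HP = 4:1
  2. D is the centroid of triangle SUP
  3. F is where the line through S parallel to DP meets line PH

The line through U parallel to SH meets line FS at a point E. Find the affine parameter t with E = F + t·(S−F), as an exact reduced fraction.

t = 5/3

Set P = (0, 0), U = (1, 0), S = (0, 1); any affine frame gives the same invariant.
1. H lies on line UP with UH:HP = 4:1 ⇒ H = (1/5, 0)
2. D is the centroid of triangle SUP ⇒ D = (1/3, 1/3)
3. F is where the line through S parallel to DP meets line PH ⇒ F = (-1, 0)
through U parallel to SH: direction (1/5, -1); meets FS at E = (2/3, 5/3)
E = F + t·(S−F) with t = 5/3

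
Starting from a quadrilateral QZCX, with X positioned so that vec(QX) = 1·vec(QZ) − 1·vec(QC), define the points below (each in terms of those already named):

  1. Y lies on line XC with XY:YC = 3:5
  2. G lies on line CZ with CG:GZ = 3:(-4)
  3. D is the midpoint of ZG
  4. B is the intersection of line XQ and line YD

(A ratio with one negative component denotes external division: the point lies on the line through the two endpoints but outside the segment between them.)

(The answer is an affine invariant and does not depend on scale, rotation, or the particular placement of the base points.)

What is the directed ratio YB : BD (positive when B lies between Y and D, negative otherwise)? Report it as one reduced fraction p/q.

YB:BD = -3/8

Set Q = (0, 0), Z = (1, 0), C = (0, 1), X = (1, -1); any affine frame gives the same invariant.
1. Y lies on line XC with XY:YC = 3:5 ⇒ Y = (5/8, -1/4)
2. G lies on line CZ with CG:GZ = 3:(-4) ⇒ G = (-3, 4)
3. D is the midpoint of ZG ⇒ D = (-1, 2)
4. B is the intersection of line XQ and line YD ⇒ B = (8/5, -8/5)
B = Y + t·(D−Y) with t = -3/5, so YB:BD = t:(1−t) = -3/5:8/5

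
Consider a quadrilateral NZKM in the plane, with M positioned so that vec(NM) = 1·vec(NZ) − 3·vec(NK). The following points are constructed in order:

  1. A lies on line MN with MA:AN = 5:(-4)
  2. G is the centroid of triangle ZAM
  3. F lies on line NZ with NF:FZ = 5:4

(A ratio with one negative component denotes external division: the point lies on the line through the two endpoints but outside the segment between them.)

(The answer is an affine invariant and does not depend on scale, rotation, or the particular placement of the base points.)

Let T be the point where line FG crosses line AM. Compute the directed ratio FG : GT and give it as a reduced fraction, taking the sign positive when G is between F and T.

Set N = (0, 0), Z = (1, 0), K = (0, 1), M = (1, -3); any affine frame gives the same invariant.
1. A lies on line MN with MA:AN = 5:(-4) ⇒ A = (-4, 12)
2. G is the centroid of triangle ZAM ⇒ G = (-2/3, 3)
3. F lies on line NZ with NF:FZ = 5:4 ⇒ F = (5/9, 0)
line FG meets AM at T = (-5/2, 15/2)
G = F + t·(T−F) with t = 2/5, so FG:GT = 2/5:3/5

FG:GT = 2/3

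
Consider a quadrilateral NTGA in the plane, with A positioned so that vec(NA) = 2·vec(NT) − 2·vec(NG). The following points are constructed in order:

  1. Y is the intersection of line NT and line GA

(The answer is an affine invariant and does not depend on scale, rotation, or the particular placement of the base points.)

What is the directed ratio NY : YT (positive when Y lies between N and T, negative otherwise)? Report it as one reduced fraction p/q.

NY:YT = 2

Assign N = (0, 0), T = (1, 0), G = (0, 1), A = (2, -2) — the answer is frame-independent, so this choice is without loss of generality.
1. Y is the intersection of line NT and line GA ⇒ Y = (2/3, 0)
Y = N + t·(T−N) with t = 2/3, so NY:YT = t:(1−t) = 2/3:1/3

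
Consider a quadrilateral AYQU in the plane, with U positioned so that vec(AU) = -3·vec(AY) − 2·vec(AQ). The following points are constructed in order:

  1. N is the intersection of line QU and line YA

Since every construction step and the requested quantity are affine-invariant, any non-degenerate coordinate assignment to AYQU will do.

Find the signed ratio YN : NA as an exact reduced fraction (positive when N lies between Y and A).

Set A = (0, 0), Y = (1, 0), Q = (0, 1), U = (-3, -2); any affine frame gives the same invariant.
1. N is the intersection of line QU and line YA ⇒ N = (-1, 0)
N = Y + t·(A−Y) with t = 2, so YN:NA = t:(1−t) = 2:-1

YN:NA = -2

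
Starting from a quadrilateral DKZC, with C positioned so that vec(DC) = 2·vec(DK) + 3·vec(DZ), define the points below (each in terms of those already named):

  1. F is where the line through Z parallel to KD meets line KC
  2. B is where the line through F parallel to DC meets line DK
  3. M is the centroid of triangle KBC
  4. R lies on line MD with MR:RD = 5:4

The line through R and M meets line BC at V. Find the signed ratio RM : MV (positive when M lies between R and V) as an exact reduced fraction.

Work in coordinates with D = (0, 0), K = (1, 0), Z = (0, 1), C = (2, 3).
1. F is where the line through Z parallel to KD meets line KC ⇒ F = (4/3, 1)
2. B is where the line through F parallel to DC meets line DK ⇒ B = (2/3, 0)
3. M is the centroid of triangle KBC ⇒ M = (11/9, 1)
4. R lies on line MD with MR:RD = 5:4 ⇒ R = (44/81, 4/9)
line RM meets BC at V = (22/21, 6/7)
M = R + t·(V−R) with t = 35/26, so RM:MV = 35/26:-9/26

RM:MV = -35/9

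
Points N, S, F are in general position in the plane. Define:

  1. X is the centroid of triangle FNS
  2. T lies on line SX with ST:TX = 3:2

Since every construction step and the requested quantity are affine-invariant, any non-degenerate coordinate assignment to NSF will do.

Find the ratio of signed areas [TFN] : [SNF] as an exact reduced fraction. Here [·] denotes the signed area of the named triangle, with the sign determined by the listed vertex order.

Set N = (0, 0), S = (1, 0), F = (0, 1); any affine frame gives the same invariant.
1. X is the centroid of triangle FNS ⇒ X = (1/3, 1/3)
2. T lies on line SX with ST:TX = 3:2 ⇒ T = (3/5, 1/5)
2·[TFN] = 3/5, 2·[SNF] = -1
[TFN]:[SNF] = 3/5:-1 = -3/5

[TFN]:[SNF] = -3/5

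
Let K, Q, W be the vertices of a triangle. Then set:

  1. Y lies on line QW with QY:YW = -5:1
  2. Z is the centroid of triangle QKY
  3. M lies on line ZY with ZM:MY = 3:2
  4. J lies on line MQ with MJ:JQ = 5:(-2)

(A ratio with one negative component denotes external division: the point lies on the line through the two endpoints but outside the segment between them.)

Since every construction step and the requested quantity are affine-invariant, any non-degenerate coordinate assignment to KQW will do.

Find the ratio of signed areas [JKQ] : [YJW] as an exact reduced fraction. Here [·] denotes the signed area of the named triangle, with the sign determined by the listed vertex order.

[JKQ]:[YJW] = 55/2

Work in coordinates with K = (0, 0), Q = (1, 0), W = (0, 1).
1. Y lies on line QW with QY:YW = -5:1 ⇒ Y = (-1/4, 5/4)
2. Z is the centroid of triangle QKY ⇒ Z = (1/4, 5/12)
3. M lies on line ZY with ZM:MY = 3:2 ⇒ M = (-1/20, 11/12)
4. J lies on line MQ with MJ:JQ = 5:(-2) ⇒ J = (17/10, -11/18)
2·[JKQ] = -11/18, 2·[YJW] = -1/45
[JKQ]:[YJW] = -11/18:-1/45 = 55/2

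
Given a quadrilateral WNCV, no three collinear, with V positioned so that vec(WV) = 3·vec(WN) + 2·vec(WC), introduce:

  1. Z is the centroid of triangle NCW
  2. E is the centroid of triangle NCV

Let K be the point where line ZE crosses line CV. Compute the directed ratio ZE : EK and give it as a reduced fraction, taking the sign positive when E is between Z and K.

ZE:EK = 3/4

Work in coordinates with W = (0, 0), N = (1, 0), C = (0, 1), V = (3, 2).
1. Z is the centroid of triangle NCW ⇒ Z = (1/3, 1/3)
2. E is the centroid of triangle NCV ⇒ E = (4/3, 1)
line ZE meets CV at K = (8/3, 17/9)
E = Z + t·(K−Z) with t = 3/7, so ZE:EK = 3/7:4/7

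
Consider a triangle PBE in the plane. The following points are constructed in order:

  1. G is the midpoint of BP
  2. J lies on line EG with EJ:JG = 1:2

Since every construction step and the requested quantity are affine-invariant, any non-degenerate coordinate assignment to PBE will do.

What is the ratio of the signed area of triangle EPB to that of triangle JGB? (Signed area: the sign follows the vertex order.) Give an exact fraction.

[EPB]:[JGB] = 3

Choose coordinates P = (0, 0), B = (1, 0), E = (0, 1).
1. G is the midpoint of BP ⇒ G = (1/2, 0)
2. J lies on line EG with EJ:JG = 1:2 ⇒ J = (1/6, 2/3)
2·[EPB] = 1, 2·[JGB] = 1/3
[EPB]:[JGB] = 1:1/3 = 3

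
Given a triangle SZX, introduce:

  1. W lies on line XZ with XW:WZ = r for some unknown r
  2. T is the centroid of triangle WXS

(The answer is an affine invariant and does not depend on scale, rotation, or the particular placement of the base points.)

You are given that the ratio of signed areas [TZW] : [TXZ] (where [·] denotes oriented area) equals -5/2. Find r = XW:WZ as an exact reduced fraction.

Set S = (0, 0), Z = (1, 0), X = (0, 1); any affine frame gives the same invariant.
1. With XW:WZ = r, write λ = r/(r+1) so W = X + λ·(Z−X); W is affine-linear in λ
2. T is the centroid of triangle WXS ⇒ T is an affine combination of earlier points and hence also affine-linear in λ
Every point depending on W is an affine combination of W and λ-independent points, so each such coordinate is linear in λ; the λ² term in each signed area is a multiple of (Z−X)×(Z−X) = 0, so 2·[TZW] and 2·[TXZ] are each linear in λ. Evaluating at λ=0 and λ=1:
  2·[TZW] = -1/3·λ + 1/3,   2·[TXZ] = -1/3
So [TZW]:[TXZ] = (-1/3·λ + 1/3) / (-1/3). Setting this equal to -5/2:
  -1/3·λ + 1/3 = -5/2·(-1/3)  ⇒  λ = -3/2
Then r = λ/(1−λ) = (-3/2)/(5/2) = -3/5. Check: with r = -3/5, W = (-3/2, 5/2) and [TZW]:[TXZ] = -5/2 as required.

r = -3/5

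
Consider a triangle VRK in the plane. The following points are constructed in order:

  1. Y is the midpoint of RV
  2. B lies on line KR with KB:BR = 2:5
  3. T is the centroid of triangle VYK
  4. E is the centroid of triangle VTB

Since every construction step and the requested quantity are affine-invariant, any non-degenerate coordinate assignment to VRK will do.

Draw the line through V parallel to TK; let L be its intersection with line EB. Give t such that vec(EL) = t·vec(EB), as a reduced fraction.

t = -20/19

Set V = (0, 0), R = (1, 0), K = (0, 1); any affine frame gives the same invariant.
1. Y is the midpoint of RV ⇒ Y = (1/2, 0)
2. B lies on line KR with KB:BR = 2:5 ⇒ B = (2/7, 5/7)
3. T is the centroid of triangle VYK ⇒ T = (1/6, 1/3)
4. E is the centroid of triangle VTB ⇒ E = (19/126, 22/63)
through V parallel to TK: direction (-1/6, 2/3); meets EB at L = (1/114, -2/57)
L = E + t·(B−E) with t = -20/19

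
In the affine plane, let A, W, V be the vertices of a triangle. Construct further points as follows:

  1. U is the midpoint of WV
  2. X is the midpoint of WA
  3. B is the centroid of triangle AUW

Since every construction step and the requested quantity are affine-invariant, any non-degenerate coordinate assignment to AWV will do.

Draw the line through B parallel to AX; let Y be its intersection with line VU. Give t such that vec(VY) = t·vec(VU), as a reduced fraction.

Assign A = (0, 0), W = (1, 0), V = (0, 1) — the answer is frame-independent, so this choice is without loss of generality.
1. U is the midpoint of WV ⇒ U = (1/2, 1/2)
2. X is the midpoint of WA ⇒ X = (1/2, 0)
3. B is the centroid of triangle AUW ⇒ B = (1/2, 1/6)
through B parallel to AX: direction (1/2, 0); meets VU at Y = (5/6, 1/6)
Y = V + t·(U−V) with t = 5/3

t = 5/3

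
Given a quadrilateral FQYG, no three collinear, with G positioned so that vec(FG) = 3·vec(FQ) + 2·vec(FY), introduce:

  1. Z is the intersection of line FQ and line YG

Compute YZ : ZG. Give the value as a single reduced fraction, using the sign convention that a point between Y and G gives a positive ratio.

Work in coordinates with F = (0, 0), Q = (1, 0), Y = (0, 1), G = (3, 2).
1. Z is the intersection of line FQ and line YG ⇒ Z = (-3, 0)
Z = Y + t·(G−Y) with t = -1, so YZ:ZG = t:(1−t) = -1:2

YZ:ZG = -1/2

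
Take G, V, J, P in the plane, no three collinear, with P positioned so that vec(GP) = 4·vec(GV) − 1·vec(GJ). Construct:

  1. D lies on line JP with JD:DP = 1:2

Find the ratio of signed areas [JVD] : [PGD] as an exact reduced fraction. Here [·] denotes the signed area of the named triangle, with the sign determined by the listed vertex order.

[JVD]:[PGD] = -1/4

Assign G = (0, 0), V = (1, 0), J = (0, 1), P = (4, -1) — the answer is frame-independent, so this choice is without loss of generality.
1. D lies on line JP with JD:DP = 1:2 ⇒ D = (4/3, 1/3)
2·[JVD] = 2/3, 2·[PGD] = -8/3
[JVD]:[PGD] = 2/3:-8/3 = -1/4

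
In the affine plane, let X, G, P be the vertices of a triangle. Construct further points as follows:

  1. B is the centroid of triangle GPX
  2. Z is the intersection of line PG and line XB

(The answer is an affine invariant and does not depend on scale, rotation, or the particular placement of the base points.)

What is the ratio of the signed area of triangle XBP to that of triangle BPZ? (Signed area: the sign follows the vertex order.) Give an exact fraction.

[XBP]:[BPZ] = -2

Choose coordinates X = (0, 0), G = (1, 0), P = (0, 1).
1. B is the centroid of triangle GPX ⇒ B = (1/3, 1/3)
2. Z is the intersection of line PG and line XB ⇒ Z = (1/2, 1/2)
2·[XBP] = 1/3, 2·[BPZ] = -1/6
[XBP]:[BPZ] = 1/3:-1/6 = -2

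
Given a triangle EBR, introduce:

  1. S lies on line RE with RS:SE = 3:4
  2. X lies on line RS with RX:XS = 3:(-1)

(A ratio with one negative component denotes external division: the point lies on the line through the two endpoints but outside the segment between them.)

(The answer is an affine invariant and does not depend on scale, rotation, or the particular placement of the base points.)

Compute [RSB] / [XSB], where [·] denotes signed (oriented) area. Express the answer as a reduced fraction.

Set E = (0, 0), B = (1, 0), R = (0, 1); any affine frame gives the same invariant.
1. S lies on line RE with RS:SE = 3:4 ⇒ S = (0, 4/7)
2. X lies on line RS with RX:XS = 3:(-1) ⇒ X = (0, 5/14)
2·[RSB] = 3/7, 2·[XSB] = -3/14
[RSB]:[XSB] = 3/7:-3/14 = -2

[RSB]:[XSB] = -2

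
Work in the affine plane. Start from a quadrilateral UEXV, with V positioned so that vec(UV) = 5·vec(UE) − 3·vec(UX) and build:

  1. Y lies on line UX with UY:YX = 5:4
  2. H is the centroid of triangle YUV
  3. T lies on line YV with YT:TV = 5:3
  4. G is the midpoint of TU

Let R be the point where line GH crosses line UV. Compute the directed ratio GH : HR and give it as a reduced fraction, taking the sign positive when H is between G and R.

GH:HR = -7/16

Assign U = (0, 0), E = (1, 0), X = (0, 1), V = (5, -3) — the answer is frame-independent, so this choice is without loss of generality.
1. Y lies on line UX with UY:YX = 5:4 ⇒ Y = (0, 5/9)
2. H is the centroid of triangle YUV ⇒ H = (5/3, -22/27)
3. T lies on line YV with YT:TV = 5:3 ⇒ T = (25/8, -5/3)
4. G is the midpoint of TU ⇒ G = (25/16, -5/6)
line GH meets UV at R = (10/7, -6/7)
H = G + t·(R−G) with t = -7/9, so GH:HR = -7/9:16/9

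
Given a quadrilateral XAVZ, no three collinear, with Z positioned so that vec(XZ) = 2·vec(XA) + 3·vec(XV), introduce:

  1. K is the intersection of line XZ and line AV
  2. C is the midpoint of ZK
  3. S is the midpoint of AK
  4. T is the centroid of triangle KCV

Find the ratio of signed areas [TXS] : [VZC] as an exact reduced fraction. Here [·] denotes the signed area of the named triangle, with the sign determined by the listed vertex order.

[TXS]:[VZC] = -19/24

Work in coordinates with X = (0, 0), A = (1, 0), V = (0, 1), Z = (2, 3).
1. K is the intersection of line XZ and line AV ⇒ K = (2/5, 3/5)
2. C is the midpoint of ZK ⇒ C = (6/5, 9/5)
3. S is the midpoint of AK ⇒ S = (7/10, 3/10)
4. T is the centroid of triangle KCV ⇒ T = (8/15, 17/15)
2·[TXS] = 19/30, 2·[VZC] = -4/5
[TXS]:[VZC] = 19/30:-4/5 = -19/24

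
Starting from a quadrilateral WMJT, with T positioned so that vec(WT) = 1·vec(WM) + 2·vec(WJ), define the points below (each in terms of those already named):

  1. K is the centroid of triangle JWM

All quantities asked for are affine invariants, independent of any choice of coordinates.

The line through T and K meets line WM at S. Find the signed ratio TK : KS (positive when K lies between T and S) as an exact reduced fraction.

TK:KS = 5

Assign W = (0, 0), M = (1, 0), J = (0, 1), T = (1, 2) — the answer is frame-independent, so this choice is without loss of generality.
1. K is the centroid of triangle JWM ⇒ K = (1/3, 1/3)
line TK meets WM at S = (1/5, 0)
K = T + t·(S−T) with t = 5/6, so TK:KS = 5/6:1/6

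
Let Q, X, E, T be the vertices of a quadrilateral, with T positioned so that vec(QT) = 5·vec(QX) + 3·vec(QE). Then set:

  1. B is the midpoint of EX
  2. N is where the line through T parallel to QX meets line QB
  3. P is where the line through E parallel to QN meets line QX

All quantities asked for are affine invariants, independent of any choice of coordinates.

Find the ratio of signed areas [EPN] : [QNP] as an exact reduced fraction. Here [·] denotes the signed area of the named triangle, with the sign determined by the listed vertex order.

Choose coordinates Q = (0, 0), X = (1, 0), E = (0, 1), T = (5, 3).
1. B is the midpoint of EX ⇒ B = (1/2, 1/2)
2. N is where the line through T parallel to QX meets line QB ⇒ N = (3, 3)
3. P is where the line through E parallel to QN meets line QX ⇒ P = (-1, 0)
2·[EPN] = 1, 2·[QNP] = 3
[EPN]:[QNP] = 1:3 = 1/3

[EPN]:[QNP] = 1/3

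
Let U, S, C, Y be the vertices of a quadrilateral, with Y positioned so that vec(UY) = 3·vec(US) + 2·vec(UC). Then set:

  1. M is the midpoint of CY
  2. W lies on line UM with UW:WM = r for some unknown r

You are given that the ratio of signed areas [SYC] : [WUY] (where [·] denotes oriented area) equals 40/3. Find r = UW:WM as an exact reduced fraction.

r = 1/4

Work in coordinates with U = (0, 0), S = (1, 0), C = (0, 1), Y = (3, 2).
1. M is the midpoint of CY ⇒ M = (3/2, 3/2)
2. With UW:WM = r, write λ = r/(r+1) so W = U + λ·(M−U); W is affine-linear in λ
Every point depending on W is an affine combination of W and λ-independent points, so each such coordinate is linear in λ; the λ² term in each signed area is a multiple of (M−U)×(M−U) = 0, so 2·[SYC] and 2·[WUY] are each linear in λ. Evaluating at λ=0 and λ=1:
  2·[SYC] = 4,   2·[WUY] = 3/2·λ
So [SYC]:[WUY] = (4) / (3/2·λ). Setting this equal to 40/3:
  4 = 40/3·(3/2·λ)  ⇒  λ = 1/5
Then r = λ/(1−λ) = (1/5)/(4/5) = 1/4. Check: with r = 1/4, W = (3/10, 3/10) and [SYC]:[WUY] = 40/3 as required.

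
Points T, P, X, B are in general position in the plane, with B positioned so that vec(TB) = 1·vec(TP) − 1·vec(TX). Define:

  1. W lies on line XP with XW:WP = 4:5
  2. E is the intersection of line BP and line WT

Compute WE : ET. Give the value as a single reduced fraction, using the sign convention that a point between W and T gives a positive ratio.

Work in coordinates with T = (0, 0), P = (1, 0), X = (0, 1), B = (1, -1).
1. W lies on line XP with XW:WP = 4:5 ⇒ W = (4/9, 5/9)
2. E is the intersection of line BP and line WT ⇒ E = (1, 5/4)
E = W + t·(T−W) with t = -5/4, so WE:ET = t:(1−t) = -5/4:9/4

WE:ET = -5/9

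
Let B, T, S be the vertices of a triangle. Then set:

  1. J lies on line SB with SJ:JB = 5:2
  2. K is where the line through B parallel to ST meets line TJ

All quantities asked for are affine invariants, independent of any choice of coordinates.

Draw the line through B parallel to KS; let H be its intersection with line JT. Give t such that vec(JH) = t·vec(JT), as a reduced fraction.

Work in coordinates with B = (0, 0), T = (1, 0), S = (0, 1).
1. J lies on line SB with SJ:JB = 5:2 ⇒ J = (0, 2/7)
2. K is where the line through B parallel to ST meets line TJ ⇒ K = (-2/5, 2/5)
through B parallel to KS: direction (2/5, 3/5); meets JT at H = (4/25, 6/25)
H = J + t·(T−J) with t = 4/25

t = 4/25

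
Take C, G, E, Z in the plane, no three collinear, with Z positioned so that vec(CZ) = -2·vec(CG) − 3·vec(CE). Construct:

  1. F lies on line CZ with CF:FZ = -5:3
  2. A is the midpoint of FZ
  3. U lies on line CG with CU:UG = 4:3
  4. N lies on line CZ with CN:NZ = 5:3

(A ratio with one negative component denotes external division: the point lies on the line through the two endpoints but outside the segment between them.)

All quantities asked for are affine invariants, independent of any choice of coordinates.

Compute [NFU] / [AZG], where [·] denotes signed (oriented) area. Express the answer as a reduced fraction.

[NFU]:[AZG] = -10/7

Set C = (0, 0), G = (1, 0), E = (0, 1), Z = (-2, -3); any affine frame gives the same invariant.
1. F lies on line CZ with CF:FZ = -5:3 ⇒ F = (-5, -15/2)
2. A is the midpoint of FZ ⇒ A = (-7/2, -21/4)
3. U lies on line CG with CU:UG = 4:3 ⇒ U = (4/7, 0)
4. N lies on line CZ with CN:NZ = 5:3 ⇒ N = (-5/4, -15/8)
2·[NFU] = 45/14, 2·[AZG] = -9/4
[NFU]:[AZG] = 45/14:-9/4 = -10/7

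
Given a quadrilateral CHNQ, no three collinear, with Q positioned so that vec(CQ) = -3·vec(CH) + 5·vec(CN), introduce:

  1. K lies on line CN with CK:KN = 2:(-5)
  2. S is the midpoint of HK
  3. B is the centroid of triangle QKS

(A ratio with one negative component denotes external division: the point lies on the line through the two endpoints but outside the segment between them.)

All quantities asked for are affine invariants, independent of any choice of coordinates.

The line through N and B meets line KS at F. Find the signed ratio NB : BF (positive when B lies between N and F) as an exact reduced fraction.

NB:BF = -8/23

Assign C = (0, 0), H = (1, 0), N = (0, 1), Q = (-3, 5) — the answer is frame-independent, so this choice is without loss of generality.
1. K lies on line CN with CK:KN = 2:(-5) ⇒ K = (0, -2/3)
2. S is the midpoint of HK ⇒ S = (1/2, -1/3)
3. B is the centroid of triangle QKS ⇒ B = (-5/6, 4/3)
line NB meets KS at F = (25/16, 3/8)
B = N + t·(F−N) with t = -8/15, so NB:BF = -8/15:23/15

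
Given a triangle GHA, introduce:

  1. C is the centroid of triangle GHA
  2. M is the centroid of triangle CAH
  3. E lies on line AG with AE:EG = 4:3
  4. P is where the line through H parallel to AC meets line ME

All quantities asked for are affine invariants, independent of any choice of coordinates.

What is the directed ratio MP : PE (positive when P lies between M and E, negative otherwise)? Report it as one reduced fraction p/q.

Assign G = (0, 0), H = (1, 0), A = (0, 1) — the answer is frame-independent, so this choice is without loss of generality.
1. C is the centroid of triangle GHA ⇒ C = (1/3, 1/3)
2. M is the centroid of triangle CAH ⇒ M = (4/9, 4/9)
3. E lies on line AG with AE:EG = 4:3 ⇒ E = (0, 3/7)
4. P is where the line through H parallel to AC meets line ME ⇒ P = (44/57, 26/57)
P = M + t·(E−M) with t = -14/19, so MP:PE = t:(1−t) = -14/19:33/19

MP:PE = -14/33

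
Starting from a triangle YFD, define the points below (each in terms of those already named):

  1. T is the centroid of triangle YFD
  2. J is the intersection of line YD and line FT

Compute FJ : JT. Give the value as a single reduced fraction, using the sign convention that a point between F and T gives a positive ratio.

Choose coordinates Y = (0, 0), F = (1, 0), D = (0, 1).
1. T is the centroid of triangle YFD ⇒ T = (1/3, 1/3)
2. J is the intersection of line YD and line FT ⇒ J = (0, 1/2)
J = F + t·(T−F) with t = 3/2, so FJ:JT = t:(1−t) = 3/2:-1/2

FJ:JT = -3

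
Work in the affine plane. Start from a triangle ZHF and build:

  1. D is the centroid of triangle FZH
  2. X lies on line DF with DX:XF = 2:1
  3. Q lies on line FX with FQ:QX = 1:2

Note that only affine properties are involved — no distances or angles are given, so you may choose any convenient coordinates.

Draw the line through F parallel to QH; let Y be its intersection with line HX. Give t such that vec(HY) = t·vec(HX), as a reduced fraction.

Set Z = (0, 0), H = (1, 0), F = (0, 1); any affine frame gives the same invariant.
1. D is the centroid of triangle FZH ⇒ D = (1/3, 1/3)
2. X lies on line DF with DX:XF = 2:1 ⇒ X = (1/9, 7/9)
3. Q lies on line FX with FQ:QX = 1:2 ⇒ Q = (1/27, 25/27)
through F parallel to QH: direction (26/27, -25/27); meets HX at Y = (13/9, -7/18)
Y = H + t·(X−H) with t = -1/2

t = -1/2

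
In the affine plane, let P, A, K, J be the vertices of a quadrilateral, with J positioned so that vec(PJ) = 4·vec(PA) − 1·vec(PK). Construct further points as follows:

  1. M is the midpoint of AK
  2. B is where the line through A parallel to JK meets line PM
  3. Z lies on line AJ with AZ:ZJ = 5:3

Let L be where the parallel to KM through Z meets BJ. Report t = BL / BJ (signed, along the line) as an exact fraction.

t = 19/28

Assign P = (0, 0), A = (1, 0), K = (0, 1), J = (4, -1) — the answer is frame-independent, so this choice is without loss of generality.
1. M is the midpoint of AK ⇒ M = (1/2, 1/2)
2. B is where the line through A parallel to JK meets line PM ⇒ B = (1/3, 1/3)
3. Z lies on line AJ with AZ:ZJ = 5:3 ⇒ Z = (23/8, -5/8)
through Z parallel to KM: direction (1/2, -1/2); meets BJ at L = (79/28, -4/7)
L = B + t·(J−B) with t = 19/28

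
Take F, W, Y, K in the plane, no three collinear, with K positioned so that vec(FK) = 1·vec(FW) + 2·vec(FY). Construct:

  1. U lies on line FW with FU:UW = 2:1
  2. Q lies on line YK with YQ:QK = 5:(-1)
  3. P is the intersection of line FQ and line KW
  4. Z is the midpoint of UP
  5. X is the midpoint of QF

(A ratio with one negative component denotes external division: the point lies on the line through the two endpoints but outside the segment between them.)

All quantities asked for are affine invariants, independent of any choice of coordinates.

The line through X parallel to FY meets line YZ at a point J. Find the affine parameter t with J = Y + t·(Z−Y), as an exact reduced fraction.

t = 3/4

Set F = (0, 0), W = (1, 0), Y = (0, 1), K = (1, 2); any affine frame gives the same invariant.
1. U lies on line FW with FU:UW = 2:1 ⇒ U = (2/3, 0)
2. Q lies on line YK with YQ:QK = 5:(-1) ⇒ Q = (5/4, 9/4)
3. P is the intersection of line FQ and line KW ⇒ P = (1, 9/5)
4. Z is the midpoint of UP ⇒ Z = (5/6, 9/10)
5. X is the midpoint of QF ⇒ X = (5/8, 9/8)
through X parallel to FY: direction (0, 1); meets YZ at J = (5/8, 37/40)
J = Y + t·(Z−Y) with t = 3/4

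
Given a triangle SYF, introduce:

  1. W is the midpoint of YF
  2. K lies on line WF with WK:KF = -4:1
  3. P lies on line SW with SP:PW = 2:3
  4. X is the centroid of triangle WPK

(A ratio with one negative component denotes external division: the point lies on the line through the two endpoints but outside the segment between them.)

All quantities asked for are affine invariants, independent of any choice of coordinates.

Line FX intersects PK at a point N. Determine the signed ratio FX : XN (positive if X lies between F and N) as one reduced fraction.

Choose coordinates S = (0, 0), Y = (1, 0), F = (0, 1).
1. W is the midpoint of YF ⇒ W = (1/2, 1/2)
2. K lies on line WF with WK:KF = -4:1 ⇒ K = (-1/6, 7/6)
3. P lies on line SW with SP:PW = 2:3 ⇒ P = (1/5, 1/5)
4. X is the centroid of triangle WPK ⇒ X = (8/45, 28/45)
line FX meets PK at N = (-8/15, 32/15)
X = F + t·(N−F) with t = -1/3, so FX:XN = -1/3:4/3

FX:XN = -1/4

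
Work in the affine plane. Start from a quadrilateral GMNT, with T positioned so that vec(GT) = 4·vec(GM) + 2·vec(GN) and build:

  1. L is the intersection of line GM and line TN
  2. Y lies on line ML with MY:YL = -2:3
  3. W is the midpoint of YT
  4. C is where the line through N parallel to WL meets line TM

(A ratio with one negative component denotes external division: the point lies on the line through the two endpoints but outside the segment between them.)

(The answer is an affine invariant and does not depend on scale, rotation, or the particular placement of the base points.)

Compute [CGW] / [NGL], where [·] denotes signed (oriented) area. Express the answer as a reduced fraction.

Set G = (0, 0), M = (1, 0), N = (0, 1), T = (4, 2); any affine frame gives the same invariant.
1. L is the intersection of line GM and line TN ⇒ L = (-4, 0)
2. Y lies on line ML with MY:YL = -2:3 ⇒ Y = (11, 0)
3. W is the midpoint of YT ⇒ W = (15/2, 1)
4. C is where the line through N parallel to WL meets line TM ⇒ C = (23/8, 5/4)
2·[CGW] = 13/2, 2·[NGL] = -4
[CGW]:[NGL] = 13/2:-4 = -13/8

[CGW]:[NGL] = -13/8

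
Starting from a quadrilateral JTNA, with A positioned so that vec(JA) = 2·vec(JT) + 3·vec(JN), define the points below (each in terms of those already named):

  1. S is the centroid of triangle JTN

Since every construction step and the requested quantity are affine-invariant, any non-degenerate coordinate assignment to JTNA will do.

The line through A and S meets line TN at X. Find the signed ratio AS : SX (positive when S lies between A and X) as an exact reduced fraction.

Set J = (0, 0), T = (1, 0), N = (0, 1), A = (2, 3); any affine frame gives the same invariant.
1. S is the centroid of triangle JTN ⇒ S = (1/3, 1/3)
line AS meets TN at X = (6/13, 7/13)
S = A + t·(X−A) with t = 13/12, so AS:SX = 13/12:-1/12

AS:SX = -13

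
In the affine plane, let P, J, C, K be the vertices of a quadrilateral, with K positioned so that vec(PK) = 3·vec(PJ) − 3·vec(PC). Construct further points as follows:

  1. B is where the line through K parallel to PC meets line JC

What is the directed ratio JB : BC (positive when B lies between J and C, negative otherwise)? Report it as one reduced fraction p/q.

JB:BC = -2/3

Choose coordinates P = (0, 0), J = (1, 0), C = (0, 1), K = (3, -3).
1. B is where the line through K parallel to PC meets line JC ⇒ B = (3, -2)
B = J + t·(C−J) with t = -2, so JB:BC = t:(1−t) = -2:3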